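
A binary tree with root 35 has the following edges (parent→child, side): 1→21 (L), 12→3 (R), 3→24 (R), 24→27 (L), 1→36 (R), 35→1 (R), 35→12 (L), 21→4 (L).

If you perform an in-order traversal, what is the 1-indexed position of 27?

In-order visits the left subtree, then the node, then the right subtree.
At 35: go left to 12.
  At 12: no left child.
  Visit 12.
  At 12: go right to 3.
    At 3: no left child.
    Visit 3.
    At 3: go right to 24.
      At 24: go left to 27.
        27 is a leaf — visit 27.
      Visit 24.
      At 24: no right child.
Visit 35.
At 35: go right to 1.
  At 1: go left to 21.
    At 21: go left to 4.
      4 is a leaf — visit 4.
    Visit 21.
    At 21: no right child.
  Visit 1.
  At 1: go right to 36.
    36 is a leaf — visit 36.
Full in-order sequence: 12, 3, 27, 24, 35, 4, 21, 1, 36.

3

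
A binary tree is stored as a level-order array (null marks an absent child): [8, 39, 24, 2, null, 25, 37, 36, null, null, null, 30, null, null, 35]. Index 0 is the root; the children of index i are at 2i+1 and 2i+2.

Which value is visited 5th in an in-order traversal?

30

In-order visits the left subtree, then the node, then the right subtree.
At 8: go left to 39.
  At 39: go left to 2.
    At 2: go left to 36.
      36 is a leaf — visit 36.
    Visit 2.
    At 2: no right child.
  Visit 39.
  At 39: no right child.
Visit 8.
At 8: go right to 24.
  At 24: go left to 25.
    At 25: go left to 30.
      30 is a leaf — visit 30.
    Visit 25.
    At 25: no right child.
  Visit 24.
  At 24: go right to 37.
    At 37: no left child.
    Visit 37.
    At 37: go right to 35.
      35 is a leaf — visit 35.
Full in-order sequence: 36, 2, 39, 8, 30, 25, 24, 37, 35.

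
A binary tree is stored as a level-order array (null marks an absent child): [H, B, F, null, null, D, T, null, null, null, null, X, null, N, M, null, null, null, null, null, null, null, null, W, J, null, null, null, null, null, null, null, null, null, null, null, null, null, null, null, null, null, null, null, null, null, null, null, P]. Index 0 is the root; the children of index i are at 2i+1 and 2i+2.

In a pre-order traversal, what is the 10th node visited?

N

Pre-order visits the node, then its left subtree, then its right subtree.
Visit H.
At H: go left to B.
  B is a leaf — visit B.
At H: go right to F.
  Visit F.
  At F: go left to D.
    Visit D.
    At D: go left to X.
      Visit X.
      At X: go left to W.
        Visit W.
        At W: no left child.
        At W: go right to P.
          P is a leaf — visit P.
      At X: go right to J.
        J is a leaf — visit J.
    At D: no right child.
  At F: go right to T.
    Visit T.
    At T: go left to N.
      N is a leaf — visit N.
    At T: go right to M.
      M is a leaf — visit M.
Full pre-order sequence: H, B, F, D, X, W, P, J, T, N, M.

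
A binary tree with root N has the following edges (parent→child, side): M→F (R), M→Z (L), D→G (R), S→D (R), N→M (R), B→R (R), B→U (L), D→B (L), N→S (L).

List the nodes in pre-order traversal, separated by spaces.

Pre-order visits the node, then its left subtree, then its right subtree.
Visit N.
At N: go left to S.
  Visit S.
  At S: no left child.
  At S: go right to D.
    Visit D.
    At D: go left to B.
      Visit B.
      At B: go left to U.
        U is a leaf — visit U.
      At B: go right to R.
        R is a leaf — visit R.
    At D: go right to G.
      G is a leaf — visit G.
At N: go right to M.
  Visit M.
  At M: go left to Z.
    Z is a leaf — visit Z.
  At M: go right to F.
    F is a leaf — visit F.

N S D B U R G M Z F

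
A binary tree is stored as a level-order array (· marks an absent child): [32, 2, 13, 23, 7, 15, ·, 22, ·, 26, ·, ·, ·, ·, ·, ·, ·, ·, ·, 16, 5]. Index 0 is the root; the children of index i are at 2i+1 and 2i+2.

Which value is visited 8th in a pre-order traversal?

Pre-order visits the node, then its left subtree, then its right subtree.
Visit 32.
At 32: go left to 2.
  Visit 2.
  At 2: go left to 23.
    Visit 23.
    At 23: go left to 22.
      22 is a leaf — visit 22.
    At 23: no right child.
  At 2: go right to 7.
    Visit 7.
    At 7: go left to 26.
      Visit 26.
      At 26: go left to 16.
        16 is a leaf — visit 16.
      At 26: go right to 5.
        5 is a leaf — visit 5.
    At 7: no right child.
At 32: go right to 13.
  Visit 13.
  At 13: go left to 15.
    15 is a leaf — visit 15.
  At 13: no right child.
Full pre-order sequence: 32, 2, 23, 22, 7, 26, 16, 5, 13, 15.

5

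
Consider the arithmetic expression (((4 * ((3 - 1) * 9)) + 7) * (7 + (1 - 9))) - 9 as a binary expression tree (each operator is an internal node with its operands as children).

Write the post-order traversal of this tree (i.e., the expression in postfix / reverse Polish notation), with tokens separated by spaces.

Post-order on an expression tree gives postfix notation: for each operator, emit left operand, right operand, then the operator.

4 3 1 - 9 * * 7 + 7 1 9 - + * 9 -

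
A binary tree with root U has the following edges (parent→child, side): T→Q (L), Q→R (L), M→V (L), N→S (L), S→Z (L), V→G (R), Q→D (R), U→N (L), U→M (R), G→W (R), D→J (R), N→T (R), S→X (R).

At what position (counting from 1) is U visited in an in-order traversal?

10

In-order visits the left subtree, then the node, then the right subtree.
At U: go left to N.
  At N: go left to S.
    At S: go left to Z.
      Z is a leaf — visit Z.
    Visit S.
    At S: go right to X.
      X is a leaf — visit X.
  Visit N.
  At N: go right to T.
    At T: go left to Q.
      At Q: go left to R.
        R is a leaf — visit R.
      Visit Q.
      At Q: go right to D.
        At D: no left child.
        Visit D.
        At D: go right to J.
          J is a leaf — visit J.
    Visit T.
    At T: no right child.
Visit U.
At U: go right to M.
  At M: go left to V.
    At V: no left child.
    Visit V.
    At V: go right to G.
      At G: no left child.
      Visit G.
      At G: go right to W.
        W is a leaf — visit W.
  Visit M.
  At M: no right child.
Full in-order sequence: Z, S, X, N, R, Q, D, J, T, U, V, G, W, M.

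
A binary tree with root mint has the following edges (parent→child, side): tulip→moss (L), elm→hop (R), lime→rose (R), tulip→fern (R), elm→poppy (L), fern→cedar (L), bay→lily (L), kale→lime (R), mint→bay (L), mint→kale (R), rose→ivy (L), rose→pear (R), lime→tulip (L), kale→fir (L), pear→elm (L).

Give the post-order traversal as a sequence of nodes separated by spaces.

lily bay fir moss cedar fern tulip ivy poppy hop elm pear rose lime kale mint

Post-order visits the left subtree, then the right subtree, then the node.
At mint: go left to bay.
  At bay: go left to lily.
    lily is a leaf — visit lily.
  At bay: no right child.
  Visit bay.
At mint: go right to kale.
  At kale: go left to fir.
    fir is a leaf — visit fir.
  At kale: go right to lime.
    At lime: go left to tulip.
      At tulip: go left to moss.
        moss is a leaf — visit moss.
      At tulip: go right to fern.
        At fern: go left to cedar.
          cedar is a leaf — visit cedar.
        At fern: no right child.
        Visit fern.
      Visit tulip.
    At lime: go right to rose.
      At rose: go left to ivy.
        ivy is a leaf — visit ivy.
      At rose: go right to pear.
        At pear: go left to elm.
          At elm: go left to poppy.
            poppy is a leaf — visit poppy.
          At elm: go right to hop.
            hop is a leaf — visit hop.
          Visit elm.
        At pear: no right child.
        Visit pear.
      Visit rose.
    Visit lime.
  Visit kale.
Visit mint.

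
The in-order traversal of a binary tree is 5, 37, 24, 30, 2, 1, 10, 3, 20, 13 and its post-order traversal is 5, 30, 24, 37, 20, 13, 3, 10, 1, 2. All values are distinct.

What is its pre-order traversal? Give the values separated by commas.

2, 37, 5, 24, 30, 1, 10, 3, 13, 20

The last element of post-order is the root; it splits in-order into left and right subtrees.
Root 2: left subtree has 4 nodes {5, 37, 24, 30}, right has 5 {1, 10, 3, 20, 13}.
  Root 37: left subtree has 1 node {5}, right has 2 {24, 30}.
    Root 24: left subtree has 0 nodes { }, right has 1 {30}.
  Root 1: left subtree has 0 nodes { }, right has 4 {10, 3, 20, 13}.
    Root 10: left subtree has 0 nodes { }, right has 3 {3, 20, 13}.
      Root 3: left subtree has 0 nodes { }, right has 2 {20, 13}.
        Root 13: left subtree has 1 node {20}, right has 0 { }.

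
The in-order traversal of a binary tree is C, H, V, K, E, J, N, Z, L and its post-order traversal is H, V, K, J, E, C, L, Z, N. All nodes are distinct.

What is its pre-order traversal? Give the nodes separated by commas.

N, C, E, K, V, H, J, Z, L

The last element of post-order is the root; it splits in-order into left and right subtrees.
Root N: left subtree has 6 nodes {C, H, V, K, E, J}, right has 2 {Z, L}.
  Root C: left subtree has 0 nodes { }, right has 5 {H, V, K, E, J}.
    Root E: left subtree has 3 nodes {H, V, K}, right has 1 {J}.
      Root K: left subtree has 2 nodes {H, V}, right has 0 { }.
        Root V: left subtree has 1 node {H}, right has 0 { }.
  Root Z: left subtree has 0 nodes { }, right has 1 {L}.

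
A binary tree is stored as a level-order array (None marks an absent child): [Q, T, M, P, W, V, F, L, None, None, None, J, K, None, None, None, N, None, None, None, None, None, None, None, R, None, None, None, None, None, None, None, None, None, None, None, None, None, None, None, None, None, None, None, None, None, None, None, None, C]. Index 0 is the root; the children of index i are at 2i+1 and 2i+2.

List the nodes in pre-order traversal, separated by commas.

Pre-order visits the node, then its left subtree, then its right subtree.
Visit Q.
At Q: go left to T.
  Visit T.
  At T: go left to P.
    Visit P.
    At P: go left to L.
      Visit L.
      At L: no left child.
      At L: go right to N.
        N is a leaf — visit N.
    At P: no right child.
  At T: go right to W.
    W is a leaf — visit W.
At Q: go right to M.
  Visit M.
  At M: go left to V.
    Visit V.
    At V: go left to J.
      Visit J.
      At J: no left child.
      At J: go right to R.
        Visit R.
        At R: go left to C.
          C is a leaf — visit C.
        At R: no right child.
    At V: go right to K.
      K is a leaf — visit K.
  At M: go right to F.
    F is a leaf — visit F.

Q, T, P, L, N, W, M, V, J, R, C, K, F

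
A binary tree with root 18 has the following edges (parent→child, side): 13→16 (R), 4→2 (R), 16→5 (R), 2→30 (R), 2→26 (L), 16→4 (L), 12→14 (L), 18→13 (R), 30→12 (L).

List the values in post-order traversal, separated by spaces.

26 14 12 30 2 4 5 16 13 18

Post-order visits the left subtree, then the right subtree, then the node.
At 18: no left child.
At 18: go right to 13.
  At 13: no left child.
  At 13: go right to 16.
    At 16: go left to 4.
      At 4: no left child.
      At 4: go right to 2.
        At 2: go left to 26.
          26 is a leaf — visit 26.
        At 2: go right to 30.
          At 30: go left to 12.
            At 12: go left to 14.
              14 is a leaf — visit 14.
            At 12: no right child.
            Visit 12.
          At 30: no right child.
          Visit 30.
        Visit 2.
      Visit 4.
    At 16: go right to 5.
      5 is a leaf — visit 5.
    Visit 16.
  Visit 13.
Visit 18.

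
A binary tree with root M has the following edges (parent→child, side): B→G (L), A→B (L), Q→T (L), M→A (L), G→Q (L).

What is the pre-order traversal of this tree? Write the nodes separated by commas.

M, A, B, G, Q, T

Pre-order visits the node, then its left subtree, then its right subtree.
Visit M.
At M: go left to A.
  Visit A.
  At A: go left to B.
    Visit B.
    At B: go left to G.
      Visit G.
      At G: go left to Q.
        Visit Q.
        At Q: go left to T.
          T is a leaf — visit T.
        At Q: no right child.
      At G: no right child.
    At B: no right child.
  At A: no right child.
At M: no right child.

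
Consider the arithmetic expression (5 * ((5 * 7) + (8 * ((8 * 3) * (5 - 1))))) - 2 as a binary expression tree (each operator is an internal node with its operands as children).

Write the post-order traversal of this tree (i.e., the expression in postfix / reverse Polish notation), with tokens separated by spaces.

Post-order on an expression tree gives postfix notation: for each operator, emit left operand, right operand, then the operator.

5 5 7 * 8 8 3 * 5 1 - * * + * 2 -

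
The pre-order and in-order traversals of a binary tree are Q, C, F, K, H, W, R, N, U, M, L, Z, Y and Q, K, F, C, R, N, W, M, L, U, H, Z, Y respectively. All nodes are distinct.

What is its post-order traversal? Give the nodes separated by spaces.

The first element of pre-order is the root; it splits in-order into left and right subtrees.
Root Q: left subtree has 0 nodes { }, right has 12 {K, F, C, R, N, W, M, L, U, H, Z, Y}.
  Root C: left subtree has 2 nodes {K, F}, right has 9 {R, N, W, M, L, U, H, Z, Y}.
    Root F: left subtree has 1 node {K}, right has 0 { }.
    Root H: left subtree has 6 nodes {R, N, W, M, L, U}, right has 2 {Z, Y}.
      Root W: left subtree has 2 nodes {R, N}, right has 3 {M, L, U}.
        Root R: left subtree has 0 nodes { }, right has 1 {N}.
        Root U: left subtree has 2 nodes {M, L}, right has 0 { }.
          Root M: left subtree has 0 nodes { }, right has 1 {L}.
      Root Z: left subtree has 0 nodes { }, right has 1 {Y}.

K F N R L M U W Y Z H C Q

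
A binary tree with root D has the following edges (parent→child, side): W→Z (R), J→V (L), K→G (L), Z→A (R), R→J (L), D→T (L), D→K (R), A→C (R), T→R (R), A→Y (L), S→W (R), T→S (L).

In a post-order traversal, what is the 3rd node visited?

A

Post-order visits the left subtree, then the right subtree, then the node.
At D: go left to T.
  At T: go left to S.
    At S: no left child.
    At S: go right to W.
      At W: no left child.
      At W: go right to Z.
        At Z: no left child.
        At Z: go right to A.
          At A: go left to Y.
            Y is a leaf — visit Y.
          At A: go right to C.
            C is a leaf — visit C.
          Visit A.
        Visit Z.
      Visit W.
    Visit S.
  At T: go right to R.
    At R: go left to J.
      At J: go left to V.
        V is a leaf — visit V.
      At J: no right child.
      Visit J.
    At R: no right child.
    Visit R.
  Visit T.
At D: go right to K.
  At K: go left to G.
    G is a leaf — visit G.
  At K: no right child.
  Visit K.
Visit D.
Full post-order sequence: Y, C, A, Z, W, S, V, J, R, T, G, K, D.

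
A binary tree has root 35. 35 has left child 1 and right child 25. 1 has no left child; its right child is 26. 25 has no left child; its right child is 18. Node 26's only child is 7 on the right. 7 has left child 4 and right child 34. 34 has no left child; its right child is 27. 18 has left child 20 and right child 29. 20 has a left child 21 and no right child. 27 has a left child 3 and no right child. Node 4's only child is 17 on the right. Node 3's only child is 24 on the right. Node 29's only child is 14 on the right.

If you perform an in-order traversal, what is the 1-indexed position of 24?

8

In-order visits the left subtree, then the node, then the right subtree.
At 35: go left to 1.
  At 1: no left child.
  Visit 1.
  At 1: go right to 26.
    At 26: no left child.
    Visit 26.
    At 26: go right to 7.
      At 7: go left to 4.
        At 4: no left child.
        Visit 4.
        At 4: go right to 17.
          17 is a leaf — visit 17.
      Visit 7.
      At 7: go right to 34.
        At 34: no left child.
        Visit 34.
        At 34: go right to 27.
          At 27: go left to 3.
            At 3: no left child.
            Visit 3.
            At 3: go right to 24.
              24 is a leaf — visit 24.
          Visit 27.
          At 27: no right child.
Visit 35.
At 35: go right to 25.
  At 25: no left child.
  Visit 25.
  At 25: go right to 18.
    At 18: go left to 20.
      At 20: go left to 21.
        21 is a leaf — visit 21.
      Visit 20.
      At 20: no right child.
    Visit 18.
    At 18: go right to 29.
      At 29: no left child.
      Visit 29.
      At 29: go right to 14.
        14 is a leaf — visit 14.
Full in-order sequence: 1, 26, 4, 17, 7, 34, 3, 24, 27, 35, 25, 21, 20, 18, 29, 14.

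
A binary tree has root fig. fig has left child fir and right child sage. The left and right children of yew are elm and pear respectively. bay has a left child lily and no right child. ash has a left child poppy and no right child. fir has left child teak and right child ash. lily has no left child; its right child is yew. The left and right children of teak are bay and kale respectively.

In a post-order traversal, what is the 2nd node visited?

pear

Post-order visits the left subtree, then the right subtree, then the node.
At fig: go left to fir.
  At fir: go left to teak.
    At teak: go left to bay.
      At bay: go left to lily.
        At lily: no left child.
        At lily: go right to yew.
          At yew: go left to elm.
            elm is a leaf — visit elm.
          At yew: go right to pear.
            pear is a leaf — visit pear.
          Visit yew.
        Visit lily.
      At bay: no right child.
      Visit bay.
    At teak: go right to kale.
      kale is a leaf — visit kale.
    Visit teak.
  At fir: go right to ash.
    At ash: go left to poppy.
      poppy is a leaf — visit poppy.
    At ash: no right child.
    Visit ash.
  Visit fir.
At fig: go right to sage.
  sage is a leaf — visit sage.
Visit fig.
Full post-order sequence: elm, pear, yew, lily, bay, kale, teak, poppy, ash, fir, sage, fig.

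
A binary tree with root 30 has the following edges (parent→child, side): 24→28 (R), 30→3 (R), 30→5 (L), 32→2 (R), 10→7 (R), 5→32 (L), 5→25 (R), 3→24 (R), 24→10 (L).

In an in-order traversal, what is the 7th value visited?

In-order visits the left subtree, then the node, then the right subtree.
At 30: go left to 5.
  At 5: go left to 32.
    At 32: no left child.
    Visit 32.
    At 32: go right to 2.
      2 is a leaf — visit 2.
  Visit 5.
  At 5: go right to 25.
    25 is a leaf — visit 25.
Visit 30.
At 30: go right to 3.
  At 3: no left child.
  Visit 3.
  At 3: go right to 24.
    At 24: go left to 10.
      At 10: no left child.
      Visit 10.
      At 10: go right to 7.
        7 is a leaf — visit 7.
    Visit 24.
    At 24: go right to 28.
      28 is a leaf — visit 28.
Full in-order sequence: 32, 2, 5, 25, 30, 3, 10, 7, 24, 28.

10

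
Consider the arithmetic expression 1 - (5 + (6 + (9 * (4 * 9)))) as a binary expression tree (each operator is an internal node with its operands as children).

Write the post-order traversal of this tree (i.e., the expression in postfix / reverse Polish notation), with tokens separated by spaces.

Post-order on an expression tree gives postfix notation: for each operator, emit left operand, right operand, then the operator.

1 5 6 9 4 9 * * + + -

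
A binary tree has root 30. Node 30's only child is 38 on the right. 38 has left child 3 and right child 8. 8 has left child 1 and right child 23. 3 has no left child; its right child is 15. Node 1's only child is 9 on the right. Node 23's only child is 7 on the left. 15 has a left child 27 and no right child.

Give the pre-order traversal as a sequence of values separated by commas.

Pre-order visits the node, then its left subtree, then its right subtree.
Visit 30.
At 30: no left child.
At 30: go right to 38.
  Visit 38.
  At 38: go left to 3.
    Visit 3.
    At 3: no left child.
    At 3: go right to 15.
      Visit 15.
      At 15: go left to 27.
        27 is a leaf — visit 27.
      At 15: no right child.
  At 38: go right to 8.
    Visit 8.
    At 8: go left to 1.
      Visit 1.
      At 1: no left child.
      At 1: go right to 9.
        9 is a leaf — visit 9.
    At 8: go right to 23.
      Visit 23.
      At 23: go left to 7.
        7 is a leaf — visit 7.
      At 23: no right child.

30, 38, 3, 15, 27, 8, 1, 9, 23, 7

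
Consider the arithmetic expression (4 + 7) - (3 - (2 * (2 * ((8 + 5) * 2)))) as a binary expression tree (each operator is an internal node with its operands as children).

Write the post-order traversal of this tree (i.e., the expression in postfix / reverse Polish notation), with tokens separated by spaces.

Post-order on an expression tree gives postfix notation: for each operator, emit left operand, right operand, then the operator.

4 7 + 3 2 2 8 5 + 2 * * * - -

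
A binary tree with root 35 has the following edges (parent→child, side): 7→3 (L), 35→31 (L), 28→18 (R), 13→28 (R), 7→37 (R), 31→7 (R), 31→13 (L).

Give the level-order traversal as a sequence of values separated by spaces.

35 31 13 7 28 3 37 18

Level-order visits nodes level by level from the root, left to right within each level.
Level 0: 35
Level 1: 31
Level 2: 13, 7
Level 3: 28, 3, 37
Level 4: 18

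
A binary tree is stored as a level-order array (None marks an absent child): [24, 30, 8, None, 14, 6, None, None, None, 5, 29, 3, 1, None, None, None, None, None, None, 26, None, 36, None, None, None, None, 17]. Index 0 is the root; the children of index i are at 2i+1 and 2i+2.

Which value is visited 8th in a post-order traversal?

17

Post-order visits the left subtree, then the right subtree, then the node.
At 24: go left to 30.
  At 30: no left child.
  At 30: go right to 14.
    At 14: go left to 5.
      At 5: go left to 26.
        26 is a leaf — visit 26.
      At 5: no right child.
      Visit 5.
    At 14: go right to 29.
      At 29: go left to 36.
        36 is a leaf — visit 36.
      At 29: no right child.
      Visit 29.
    Visit 14.
  Visit 30.
At 24: go right to 8.
  At 8: go left to 6.
    At 6: go left to 3.
      3 is a leaf — visit 3.
    At 6: go right to 1.
      At 1: no left child.
      At 1: go right to 17.
        17 is a leaf — visit 17.
      Visit 1.
    Visit 6.
  At 8: no right child.
  Visit 8.
Visit 24.
Full post-order sequence: 26, 5, 36, 29, 14, 30, 3, 17, 1, 6, 8, 24.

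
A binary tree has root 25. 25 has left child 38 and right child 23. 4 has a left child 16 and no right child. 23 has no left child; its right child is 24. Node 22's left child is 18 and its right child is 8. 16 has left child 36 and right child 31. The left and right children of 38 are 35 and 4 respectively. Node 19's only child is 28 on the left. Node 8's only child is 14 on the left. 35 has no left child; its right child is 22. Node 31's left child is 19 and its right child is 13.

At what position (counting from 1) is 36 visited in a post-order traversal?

6

Post-order visits the left subtree, then the right subtree, then the node.
At 25: go left to 38.
  At 38: go left to 35.
    At 35: no left child.
    At 35: go right to 22.
      At 22: go left to 18.
        18 is a leaf — visit 18.
      At 22: go right to 8.
        At 8: go left to 14.
          14 is a leaf — visit 14.
        At 8: no right child.
        Visit 8.
      Visit 22.
    Visit 35.
  At 38: go right to 4.
    At 4: go left to 16.
      At 16: go left to 36.
        36 is a leaf — visit 36.
      At 16: go right to 31.
        At 31: go left to 19.
          At 19: go left to 28.
            28 is a leaf — visit 28.
          At 19: no right child.
          Visit 19.
        At 31: go right to 13.
          13 is a leaf — visit 13.
        Visit 31.
      Visit 16.
    At 4: no right child.
    Visit 4.
  Visit 38.
At 25: go right to 23.
  At 23: no left child.
  At 23: go right to 24.
    24 is a leaf — visit 24.
  Visit 23.
Visit 25.
Full post-order sequence: 18, 14, 8, 22, 35, 36, 28, 19, 13, 31, 16, 4, 38, 24, 23, 25.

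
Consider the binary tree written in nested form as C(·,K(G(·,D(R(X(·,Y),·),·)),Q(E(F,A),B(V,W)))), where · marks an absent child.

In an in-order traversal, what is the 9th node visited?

E

In-order visits the left subtree, then the node, then the right subtree.
At C: no left child.
Visit C.
At C: go right to K.
  At K: go left to G.
    At G: no left child.
    Visit G.
    At G: go right to D.
      At D: go left to R.
        At R: go left to X.
          At X: no left child.
          Visit X.
          At X: go right to Y.
            Y is a leaf — visit Y.
        Visit R.
        At R: no right child.
      Visit D.
      At D: no right child.
  Visit K.
  At K: go right to Q.
    At Q: go left to E.
      At E: go left to F.
        F is a leaf — visit F.
      Visit E.
      At E: go right to A.
        A is a leaf — visit A.
    Visit Q.
    At Q: go right to B.
      At B: go left to V.
        V is a leaf — visit V.
      Visit B.
      At B: go right to W.
        W is a leaf — visit W.
Full in-order sequence: C, G, X, Y, R, D, K, F, E, A, Q, V, B, W.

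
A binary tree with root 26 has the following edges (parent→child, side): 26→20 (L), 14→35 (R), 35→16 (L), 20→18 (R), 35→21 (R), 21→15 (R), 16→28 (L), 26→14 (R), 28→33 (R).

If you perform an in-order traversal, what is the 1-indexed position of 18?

In-order visits the left subtree, then the node, then the right subtree.
At 26: go left to 20.
  At 20: no left child.
  Visit 20.
  At 20: go right to 18.
    18 is a leaf — visit 18.
Visit 26.
At 26: go right to 14.
  At 14: no left child.
  Visit 14.
  At 14: go right to 35.
    At 35: go left to 16.
      At 16: go left to 28.
        At 28: no left child.
        Visit 28.
        At 28: go right to 33.
          33 is a leaf — visit 33.
      Visit 16.
      At 16: no right child.
    Visit 35.
    At 35: go right to 21.
      At 21: no left child.
      Visit 21.
      At 21: go right to 15.
        15 is a leaf — visit 15.
Full in-order sequence: 20, 18, 26, 14, 28, 33, 16, 35, 21, 15.

2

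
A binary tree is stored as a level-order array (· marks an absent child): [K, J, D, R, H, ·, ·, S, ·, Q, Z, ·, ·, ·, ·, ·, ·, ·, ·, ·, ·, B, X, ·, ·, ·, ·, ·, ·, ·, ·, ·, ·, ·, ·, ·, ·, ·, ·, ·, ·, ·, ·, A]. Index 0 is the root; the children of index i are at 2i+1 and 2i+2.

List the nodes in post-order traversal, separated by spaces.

Post-order visits the left subtree, then the right subtree, then the node.
At K: go left to J.
  At J: go left to R.
    At R: go left to S.
      S is a leaf — visit S.
    At R: no right child.
    Visit R.
  At J: go right to H.
    At H: go left to Q.
      Q is a leaf — visit Q.
    At H: go right to Z.
      At Z: go left to B.
        At B: go left to A.
          A is a leaf — visit A.
        At B: no right child.
        Visit B.
      At Z: go right to X.
        X is a leaf — visit X.
      Visit Z.
    Visit H.
  Visit J.
At K: go right to D.
  D is a leaf — visit D.
Visit K.

S R Q A B X Z H J D K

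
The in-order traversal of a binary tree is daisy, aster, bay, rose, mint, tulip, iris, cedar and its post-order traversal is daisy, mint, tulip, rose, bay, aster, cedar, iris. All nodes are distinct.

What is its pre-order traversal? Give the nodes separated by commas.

iris, aster, daisy, bay, rose, tulip, mint, cedar

The last element of post-order is the root; it splits in-order into left and right subtrees.
Root iris: left subtree has 6 nodes {daisy, aster, bay, rose, mint, tulip}, right has 1 {cedar}.
  Root aster: left subtree has 1 node {daisy}, right has 4 {bay, rose, mint, tulip}.
    Root bay: left subtree has 0 nodes { }, right has 3 {rose, mint, tulip}.
      Root rose: left subtree has 0 nodes { }, right has 2 {mint, tulip}.
        Root tulip: left subtree has 1 node {mint}, right has 0 { }.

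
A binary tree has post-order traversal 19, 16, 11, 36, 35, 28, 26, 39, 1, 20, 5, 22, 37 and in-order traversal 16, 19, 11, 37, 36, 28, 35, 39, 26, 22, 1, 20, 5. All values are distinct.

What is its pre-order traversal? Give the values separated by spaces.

The last element of post-order is the root; it splits in-order into left and right subtrees.
Root 37: left subtree has 3 nodes {16, 19, 11}, right has 9 {36, 28, 35, 39, 26, 22, 1, 20, 5}.
  Root 11: left subtree has 2 nodes {16, 19}, right has 0 { }.
    Root 16: left subtree has 0 nodes { }, right has 1 {19}.
  Root 22: left subtree has 5 nodes {36, 28, 35, 39, 26}, right has 3 {1, 20, 5}.
    Root 39: left subtree has 3 nodes {36, 28, 35}, right has 1 {26}.
      Root 28: left subtree has 1 node {36}, right has 1 {35}.
    Root 5: left subtree has 2 nodes {1, 20}, right has 0 { }.
      Root 20: left subtree has 1 node {1}, right has 0 { }.

37 11 16 19 22 39 28 36 35 26 5 20 1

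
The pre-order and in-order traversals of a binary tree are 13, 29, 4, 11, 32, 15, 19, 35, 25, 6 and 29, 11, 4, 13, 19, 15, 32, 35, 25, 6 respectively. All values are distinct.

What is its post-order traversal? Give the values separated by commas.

11, 4, 29, 19, 15, 6, 25, 35, 32, 13

The first element of pre-order is the root; it splits in-order into left and right subtrees.
Root 13: left subtree has 3 nodes {29, 11, 4}, right has 6 {19, 15, 32, 35, 25, 6}.
  Root 29: left subtree has 0 nodes { }, right has 2 {11, 4}.
    Root 4: left subtree has 1 node {11}, right has 0 { }.
  Root 32: left subtree has 2 nodes {19, 15}, right has 3 {35, 25, 6}.
    Root 15: left subtree has 1 node {19}, right has 0 { }.
    Root 35: left subtree has 0 nodes { }, right has 2 {25, 6}.
      Root 25: left subtree has 0 nodes { }, right has 1 {6}.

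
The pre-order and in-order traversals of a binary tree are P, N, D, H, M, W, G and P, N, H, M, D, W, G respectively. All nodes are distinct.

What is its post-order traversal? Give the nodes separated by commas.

M, H, G, W, D, N, P

The first element of pre-order is the root; it splits in-order into left and right subtrees.
Root P: left subtree has 0 nodes { }, right has 6 {N, H, M, D, W, G}.
  Root N: left subtree has 0 nodes { }, right has 5 {H, M, D, W, G}.
    Root D: left subtree has 2 nodes {H, M}, right has 2 {W, G}.
      Root H: left subtree has 0 nodes { }, right has 1 {M}.
      Root W: left subtree has 0 nodes { }, right has 1 {G}.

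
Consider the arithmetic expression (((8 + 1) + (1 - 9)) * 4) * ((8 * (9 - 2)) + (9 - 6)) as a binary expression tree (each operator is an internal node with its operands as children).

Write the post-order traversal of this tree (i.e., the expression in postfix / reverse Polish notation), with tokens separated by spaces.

Post-order on an expression tree gives postfix notation: for each operator, emit left operand, right operand, then the operator.

8 1 + 1 9 - + 4 * 8 9 2 - * 9 6 - + *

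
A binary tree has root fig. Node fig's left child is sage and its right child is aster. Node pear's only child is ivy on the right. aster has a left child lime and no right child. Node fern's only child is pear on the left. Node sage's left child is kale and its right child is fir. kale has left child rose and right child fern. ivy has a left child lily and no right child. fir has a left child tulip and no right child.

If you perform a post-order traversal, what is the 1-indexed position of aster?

11

Post-order visits the left subtree, then the right subtree, then the node.
At fig: go left to sage.
  At sage: go left to kale.
    At kale: go left to rose.
      rose is a leaf — visit rose.
    At kale: go right to fern.
      At fern: go left to pear.
        At pear: no left child.
        At pear: go right to ivy.
          At ivy: go left to lily.
            lily is a leaf — visit lily.
          At ivy: no right child.
          Visit ivy.
        Visit pear.
      At fern: no right child.
      Visit fern.
    Visit kale.
  At sage: go right to fir.
    At fir: go left to tulip.
      tulip is a leaf — visit tulip.
    At fir: no right child.
    Visit fir.
  Visit sage.
At fig: go right to aster.
  At aster: go left to lime.
    lime is a leaf — visit lime.
  At aster: no right child.
  Visit aster.
Visit fig.
Full post-order sequence: rose, lily, ivy, pear, fern, kale, tulip, fir, sage, lime, aster, fig.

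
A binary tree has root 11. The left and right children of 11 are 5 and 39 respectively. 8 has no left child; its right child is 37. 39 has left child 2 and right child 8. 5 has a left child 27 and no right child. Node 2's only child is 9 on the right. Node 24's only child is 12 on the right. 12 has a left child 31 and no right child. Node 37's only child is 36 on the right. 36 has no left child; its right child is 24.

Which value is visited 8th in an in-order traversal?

In-order visits the left subtree, then the node, then the right subtree.
At 11: go left to 5.
  At 5: go left to 27.
    27 is a leaf — visit 27.
  Visit 5.
  At 5: no right child.
Visit 11.
At 11: go right to 39.
  At 39: go left to 2.
    At 2: no left child.
    Visit 2.
    At 2: go right to 9.
      9 is a leaf — visit 9.
  Visit 39.
  At 39: go right to 8.
    At 8: no left child.
    Visit 8.
    At 8: go right to 37.
      At 37: no left child.
      Visit 37.
      At 37: go right to 36.
        At 36: no left child.
        Visit 36.
        At 36: go right to 24.
          At 24: no left child.
          Visit 24.
          At 24: go right to 12.
            At 12: go left to 31.
              31 is a leaf — visit 31.
            Visit 12.
            At 12: no right child.
Full in-order sequence: 27, 5, 11, 2, 9, 39, 8, 37, 36, 24, 31, 12.

37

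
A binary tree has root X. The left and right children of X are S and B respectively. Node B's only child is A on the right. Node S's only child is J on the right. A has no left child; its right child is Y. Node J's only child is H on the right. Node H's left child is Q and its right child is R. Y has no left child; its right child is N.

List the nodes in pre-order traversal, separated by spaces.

X S J H Q R B A Y N

Pre-order visits the node, then its left subtree, then its right subtree.
Visit X.
At X: go left to S.
  Visit S.
  At S: no left child.
  At S: go right to J.
    Visit J.
    At J: no left child.
    At J: go right to H.
      Visit H.
      At H: go left to Q.
        Q is a leaf — visit Q.
      At H: go right to R.
        R is a leaf — visit R.
At X: go right to B.
  Visit B.
  At B: no left child.
  At B: go right to A.
    Visit A.
    At A: no left child.
    At A: go right to Y.
      Visit Y.
      At Y: no left child.
      At Y: go right to N.
        N is a leaf — visit N.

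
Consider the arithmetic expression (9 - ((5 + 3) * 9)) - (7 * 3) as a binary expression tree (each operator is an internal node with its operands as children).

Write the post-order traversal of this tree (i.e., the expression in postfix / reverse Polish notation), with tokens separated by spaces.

9 5 3 + 9 * - 7 3 * -

Post-order on an expression tree gives postfix notation: for each operator, emit left operand, right operand, then the operator.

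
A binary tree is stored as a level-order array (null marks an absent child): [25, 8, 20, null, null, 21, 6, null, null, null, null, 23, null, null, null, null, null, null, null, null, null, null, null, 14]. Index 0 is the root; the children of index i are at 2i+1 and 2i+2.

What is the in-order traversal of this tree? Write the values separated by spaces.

8 25 14 23 21 20 6

In-order visits the left subtree, then the node, then the right subtree.
At 25: go left to 8.
  8 is a leaf — visit 8.
Visit 25.
At 25: go right to 20.
  At 20: go left to 21.
    At 21: go left to 23.
      At 23: go left to 14.
        14 is a leaf — visit 14.
      Visit 23.
      At 23: no right child.
    Visit 21.
    At 21: no right child.
  Visit 20.
  At 20: go right to 6.
    6 is a leaf — visit 6.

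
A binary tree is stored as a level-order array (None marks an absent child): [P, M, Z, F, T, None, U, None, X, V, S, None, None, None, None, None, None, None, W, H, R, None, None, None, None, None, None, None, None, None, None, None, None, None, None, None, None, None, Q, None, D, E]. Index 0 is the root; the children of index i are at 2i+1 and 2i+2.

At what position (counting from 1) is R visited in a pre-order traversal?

11

Pre-order visits the node, then its left subtree, then its right subtree.
Visit P.
At P: go left to M.
  Visit M.
  At M: go left to F.
    Visit F.
    At F: no left child.
    At F: go right to X.
      Visit X.
      At X: no left child.
      At X: go right to W.
        Visit W.
        At W: no left child.
        At W: go right to Q.
          Q is a leaf — visit Q.
  At M: go right to T.
    Visit T.
    At T: go left to V.
      Visit V.
      At V: go left to H.
        Visit H.
        At H: no left child.
        At H: go right to D.
          D is a leaf — visit D.
      At V: go right to R.
        Visit R.
        At R: go left to E.
          E is a leaf — visit E.
        At R: no right child.
    At T: go right to S.
      S is a leaf — visit S.
At P: go right to Z.
  Visit Z.
  At Z: no left child.
  At Z: go right to U.
    U is a leaf — visit U.
Full pre-order sequence: P, M, F, X, W, Q, T, V, H, D, R, E, S, Z, U.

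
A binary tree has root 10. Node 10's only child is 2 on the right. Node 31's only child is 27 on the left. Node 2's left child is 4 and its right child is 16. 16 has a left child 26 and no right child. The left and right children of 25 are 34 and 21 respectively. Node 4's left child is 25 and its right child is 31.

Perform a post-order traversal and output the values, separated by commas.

34, 21, 25, 27, 31, 4, 26, 16, 2, 10

Post-order visits the left subtree, then the right subtree, then the node.
At 10: no left child.
At 10: go right to 2.
  At 2: go left to 4.
    At 4: go left to 25.
      At 25: go left to 34.
        34 is a leaf — visit 34.
      At 25: go right to 21.
        21 is a leaf — visit 21.
      Visit 25.
    At 4: go right to 31.
      At 31: go left to 27.
        27 is a leaf — visit 27.
      At 31: no right child.
      Visit 31.
    Visit 4.
  At 2: go right to 16.
    At 16: go left to 26.
      26 is a leaf — visit 26.
    At 16: no right child.
    Visit 16.
  Visit 2.
Visit 10.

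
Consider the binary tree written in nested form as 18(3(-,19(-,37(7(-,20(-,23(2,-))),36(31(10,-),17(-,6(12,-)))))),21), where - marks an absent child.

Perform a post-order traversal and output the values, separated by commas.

2, 23, 20, 7, 10, 31, 12, 6, 17, 36, 37, 19, 3, 21, 18

Post-order visits the left subtree, then the right subtree, then the node.
At 18: go left to 3.
  At 3: no left child.
  At 3: go right to 19.
    At 19: no left child.
    At 19: go right to 37.
      At 37: go left to 7.
        At 7: no left child.
        At 7: go right to 20.
          At 20: no left child.
          At 20: go right to 23.
            At 23: go left to 2.
              2 is a leaf — visit 2.
            At 23: no right child.
            Visit 23.
          Visit 20.
        Visit 7.
      At 37: go right to 36.
        At 36: go left to 31.
          At 31: go left to 10.
            10 is a leaf — visit 10.
          At 31: no right child.
          Visit 31.
        At 36: go right to 17.
          At 17: no left child.
          At 17: go right to 6.
            At 6: go left to 12.
              12 is a leaf — visit 12.
            At 6: no right child.
            Visit 6.
          Visit 17.
        Visit 36.
      Visit 37.
    Visit 19.
  Visit 3.
At 18: go right to 21.
  21 is a leaf — visit 21.
Visit 18.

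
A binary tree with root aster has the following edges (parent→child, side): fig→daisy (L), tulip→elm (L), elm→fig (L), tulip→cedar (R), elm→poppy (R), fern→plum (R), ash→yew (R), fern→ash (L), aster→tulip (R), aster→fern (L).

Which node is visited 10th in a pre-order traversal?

Pre-order visits the node, then its left subtree, then its right subtree.
Visit aster.
At aster: go left to fern.
  Visit fern.
  At fern: go left to ash.
    Visit ash.
    At ash: no left child.
    At ash: go right to yew.
      yew is a leaf — visit yew.
  At fern: go right to plum.
    plum is a leaf — visit plum.
At aster: go right to tulip.
  Visit tulip.
  At tulip: go left to elm.
    Visit elm.
    At elm: go left to fig.
      Visit fig.
      At fig: go left to daisy.
        daisy is a leaf — visit daisy.
      At fig: no right child.
    At elm: go right to poppy.
      poppy is a leaf — visit poppy.
  At tulip: go right to cedar.
    cedar is a leaf — visit cedar.
Full pre-order sequence: aster, fern, ash, yew, plum, tulip, elm, fig, daisy, poppy, cedar.

poppy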